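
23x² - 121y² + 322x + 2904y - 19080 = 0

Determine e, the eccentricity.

e = 12/11

23(x² + 14x) -121(y² - 24y) = 19080
Complete the square in x and y: 23(x + 7)² -121(y - 12)² = 19080 + 1127 - 17424 = 2783
Dividing both sides by 2783: (x + 7)²/121 - (y - 12)²/23 = 1
Hyperbola, center (-7, 12), transverse axis horizontal; a² = 121, b² = 23.
c² = a² + b² = 144, so c = 12.
e = c/a = 12/11.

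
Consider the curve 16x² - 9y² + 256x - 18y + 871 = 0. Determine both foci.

Collect terms: 16(x² + 16x) -9(y² + 2y) = -871
Complete the square: 16(x + 8)² -9(y + 1)² = -871 + 1024 - 9 = 144
Divide by 144: (x + 8)²/9 - (y + 1)²/16 = 1
Hyperbola, center (-8, -1), transverse axis horizontal; a² = 9, b² = 16.
c² = a² + b² = 9 + 16 = 25, so c = 5.
Foci lie on the horizontal axis through the center: (h ± c, k).

(-13, -1) and (-3, -1)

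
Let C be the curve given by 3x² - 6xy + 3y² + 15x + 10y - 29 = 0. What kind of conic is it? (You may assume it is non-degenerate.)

parabola

A = 3, B = -6, C = 3.
Discriminant B² − 4AC = (-6)² − 4·3·3 = 0.
B² − 4AC = 0 ⇒ parabola.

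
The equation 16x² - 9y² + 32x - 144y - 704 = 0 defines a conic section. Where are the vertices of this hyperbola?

(-4, -8) and (2, -8)

Rearranging, 16(x² + 2x) -9(y² + 16y) = 704.
Complete the square: 16(x + 1)² -9(y + 8)² = 704 + 16 - 576 = 144
Divide by 144: (x + 1)²/9 - (y + 8)²/16 = 1
Hyperbola, center (-1, -8), transverse axis horizontal; a² = 9, b² = 16.
a = 3. Vertices at (h ± a, k).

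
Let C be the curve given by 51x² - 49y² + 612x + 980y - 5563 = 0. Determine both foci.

Collect terms: 51(x² + 12x) -49(y² - 20y) = 5563
51(x + 6)² -49(y - 10)² = 5563 + 1836 - 4900 = 2499
Dividing both sides by 2499: (x + 6)²/49 - (y - 10)²/51 = 1
Hyperbola, center (-6, 10), transverse axis horizontal; a² = 49, b² = 51.
c² = a² + b² = 49 + 51 = 100, so c = 10.
Foci lie on the horizontal axis through the center: (h ± c, k).

(-16, 10) and (4, 10)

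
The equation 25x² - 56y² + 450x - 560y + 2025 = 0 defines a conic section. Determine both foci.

(-9, -14) and (-9, 4)

Group: 25(x² + 18x) -56(y² + 10y) = -2025
Completing the square gives 25(x + 9)² -56(y + 5)² = -2025 + 2025 - 1400 = -1400.
Dividing both sides by -1400: (y + 5)²/25 - (x + 9)²/56 = 1
Hyperbola, center (-9, -5), transverse axis vertical; a² = 25, b² = 56.
c² = a² + b² = 25 + 56 = 81, so c = 9.
Foci lie on the vertical axis through the center: (h, k ± c).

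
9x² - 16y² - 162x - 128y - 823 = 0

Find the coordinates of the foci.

(-6, -4) and (24, -4)

9(x² - 18x) -16(y² + 8y) = 823
9(x - 9)² -16(y + 4)² = 823 + 729 - 256 = 1296
Divide through by 1296 to get (x - 9)²/144 - (y + 4)²/81 = 1.
Hyperbola, center (9, -4), transverse axis horizontal; a² = 144, b² = 81.
c² = a² + b² = 144 + 81 = 225, so c = 15.
Foci lie on the horizontal axis through the center: (h ± c, k).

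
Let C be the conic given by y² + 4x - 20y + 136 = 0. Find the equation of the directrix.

Only y is squared. Complete the square in y: (y - 10)² = -4(x + 9).
Vertex (-9, 10); 4p = -4 so p = -1. Opens left.
Directrix is the vertical line x = h − p = -9 − (-1) = -8.

x = -8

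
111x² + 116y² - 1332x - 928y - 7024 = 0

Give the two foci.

(6 - √5, 4) and (6 + √5, 4)

111(x² - 12x) + 116(y² - 8y) = 7024
Complete the square in x and y: 111(x - 6)² + 116(y - 4)² = 7024 + 3996 + 1856 = 12876
Divide through by 12876 to get (x - 6)²/116 + (y - 4)²/111 = 1.
Ellipse, center (6, 4), major axis horizontal; a² = 116, b² = 111.
c² = a² - b² = 116 - 111 = 5, so c = √5.
Foci lie on the horizontal axis through the center: (h ± c, k).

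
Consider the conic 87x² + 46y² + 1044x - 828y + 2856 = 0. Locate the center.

Group: 87(x² + 12x) + 46(y² - 18y) = -2856
Completing the square gives 87(x + 6)² + 46(y - 9)² = -2856 + 3132 + 3726 = 4002.
Divide through by 4002 to get (x + 6)²/46 + (y - 9)²/87 = 1.
Ellipse with center (-6, 9).

(-6, 9)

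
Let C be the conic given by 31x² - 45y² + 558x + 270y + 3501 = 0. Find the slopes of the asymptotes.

Rearranging, 31(x² + 18x) -45(y² - 6y) = -3501.
Complete the square: 31(x + 9)² -45(y - 3)² = -3501 + 2511 - 405 = -1395
Divide through by -1395 to get (y - 3)²/31 - (x + 9)²/45 = 1.
Hyperbola, center (-9, 3), transverse axis vertical; a² = 31, b² = 45.
For a vertical hyperbola the asymptotes have slope ±a/b.
Here that is ±√31/3√5 = ±√155/15.

√155/15 and -√155/15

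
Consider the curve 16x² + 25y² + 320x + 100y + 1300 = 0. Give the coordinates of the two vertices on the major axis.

16(x² + 20x) + 25(y² + 4y) = -1300
Complete the square: 16(x + 10)² + 25(y + 2)² = -1300 + 1600 + 100 = 400
Divide by 400: (x + 10)²/25 + (y + 2)²/16 = 1
Ellipse, center (-10, -2), major axis horizontal; a² = 25, b² = 16.
a = 5. Vertices at (h ± a, k).

(-15, -2) and (-5, -2)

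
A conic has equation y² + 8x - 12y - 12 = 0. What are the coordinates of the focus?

Only y is squared. Complete the square in y: (y - 6)² = -8(x - 6).
Vertex (6, 6); 4p = -8 so p = -2. Opens left.
Focus is p units from the vertex along the axis: (h + p, k).

(4, 6)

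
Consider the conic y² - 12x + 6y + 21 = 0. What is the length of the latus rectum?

Only y is squared. Complete the square in y: (y + 3)² = 12(x - 1).
Vertex (1, -3); 4p = 12 so p = 3. Opens right.
Latus rectum length = |4p| = 12.

12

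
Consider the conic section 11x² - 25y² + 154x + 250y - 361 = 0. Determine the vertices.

(-12, 5) and (-2, 5)

Collect terms: 11(x² + 14x) -25(y² - 10y) = 361
Complete the square: 11(x + 7)² -25(y - 5)² = 361 + 539 - 625 = 275
Dividing both sides by 275: (x + 7)²/25 - (y - 5)²/11 = 1
Hyperbola, center (-7, 5), transverse axis horizontal; a² = 25, b² = 11.
a = 5. Vertices at (h ± a, k).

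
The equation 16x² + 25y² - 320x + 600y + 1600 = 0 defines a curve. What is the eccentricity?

e = 3/5

Rearranging, 16(x² - 20x) + 25(y² + 24y) = -1600.
Completing the square gives 16(x - 10)² + 25(y + 12)² = -1600 + 1600 + 3600 = 3600.
Dividing both sides by 3600: (x - 10)²/225 + (y + 12)²/144 = 1
Ellipse, center (10, -12), major axis horizontal; a² = 225, b² = 144.
c² = a² - b² = 81, so c = 9.
e = c/a = 9/15 = 3/5.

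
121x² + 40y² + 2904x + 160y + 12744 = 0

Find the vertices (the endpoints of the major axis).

121(x² + 24x) + 40(y² + 4y) = -12744
Complete the square in x and y: 121(x + 12)² + 40(y + 2)² = -12744 + 17424 + 160 = 4840
Divide through by 4840 to get (x + 12)²/40 + (y + 2)²/121 = 1.
Ellipse, center (-12, -2), major axis vertical; a² = 121, b² = 40.
a = 11. Vertices at (h, k ± a).

(-12, -13) and (-12, 9)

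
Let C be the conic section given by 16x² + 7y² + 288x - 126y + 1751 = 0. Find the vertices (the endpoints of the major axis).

(-9, 5) and (-9, 13)

Group: 16(x² + 18x) + 7(y² - 18y) = -1751
16(x + 9)² + 7(y - 9)² = -1751 + 1296 + 567 = 112
Divide through by 112 to get (x + 9)²/7 + (y - 9)²/16 = 1.
Ellipse, center (-9, 9), major axis vertical; a² = 16, b² = 7.
a = 4. Vertices at (h, k ± a).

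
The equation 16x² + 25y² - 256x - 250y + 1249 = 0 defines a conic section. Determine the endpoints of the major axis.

(3, 5) and (13, 5)

Group: 16(x² - 16x) + 25(y² - 10y) = -1249
Complete the square: 16(x - 8)² + 25(y - 5)² = -1249 + 1024 + 625 = 400
Dividing both sides by 400: (x - 8)²/25 + (y - 5)²/16 = 1
Ellipse, center (8, 5), major axis horizontal; a² = 25, b² = 16.
a = 5. Vertices at (h ± a, k).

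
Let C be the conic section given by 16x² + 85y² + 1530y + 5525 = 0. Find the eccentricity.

16x² + 85(y² + 18y) = -5525
Complete the square in x and y: 16x² + 85(y + 9)² = -5525 + 0 + 6885 = 1360
Divide by 1360: x²/85 + (y + 9)²/16 = 1
Ellipse, center (0, -9), major axis horizontal; a² = 85, b² = 16.
c² = a² - b² = 69, so c = √69.
e = c/a = √69/√85 = √5865/85.

e = √5865/85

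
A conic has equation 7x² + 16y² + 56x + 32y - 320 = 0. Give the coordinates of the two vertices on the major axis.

Collect terms: 7(x² + 8x) + 16(y² + 2y) = 320
Complete the square in x and y: 7(x + 4)² + 16(y + 1)² = 320 + 112 + 16 = 448
Divide by 448: (x + 4)²/64 + (y + 1)²/28 = 1
Ellipse, center (-4, -1), major axis horizontal; a² = 64, b² = 28.
a = 8. Vertices at (h ± a, k).

(-12, -1) and (4, -1)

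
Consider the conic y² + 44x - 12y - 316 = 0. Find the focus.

Only y is squared. Complete the square in y: (y - 6)² = -44(x - 8).
Vertex (8, 6); 4p = -44 so p = -11. Opens left.
Focus is p units from the vertex along the axis: (h + p, k).

(-3, 6)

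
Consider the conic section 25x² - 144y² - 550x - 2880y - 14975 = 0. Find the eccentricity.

e = 13/12

Group: 25(x² - 22x) -144(y² + 20y) = 14975
Completing the square gives 25(x - 11)² -144(y + 10)² = 14975 + 3025 - 14400 = 3600.
Divide through by 3600 to get (x - 11)²/144 - (y + 10)²/25 = 1.
Hyperbola, center (11, -10), transverse axis horizontal; a² = 144, b² = 25.
c² = a² + b² = 169, so c = 13.
e = c/a = 13/12.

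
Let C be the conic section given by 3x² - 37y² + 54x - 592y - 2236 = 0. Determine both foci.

(-9 - 2√10, -8) and (-9 + 2√10, -8)

Collect terms: 3(x² + 18x) -37(y² + 16y) = 2236
Complete the square in x and y: 3(x + 9)² -37(y + 8)² = 2236 + 243 - 2368 = 111
Divide by 111: (x + 9)²/37 - (y + 8)²/3 = 1
Hyperbola, center (-9, -8), transverse axis horizontal; a² = 37, b² = 3.
c² = a² + b² = 37 + 3 = 40, so c = 2√10.
Foci lie on the horizontal axis through the center: (h ± c, k).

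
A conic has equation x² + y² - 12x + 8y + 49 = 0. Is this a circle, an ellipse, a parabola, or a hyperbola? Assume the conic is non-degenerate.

circle

No xy term. Coefficients of x² and y² are A = 1, C = 1.
A = C (same sign) ⇒ circle.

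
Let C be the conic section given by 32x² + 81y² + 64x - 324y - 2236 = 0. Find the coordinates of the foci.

32(x² + 2x) + 81(y² - 4y) = 2236
Complete the square: 32(x + 1)² + 81(y - 2)² = 2236 + 32 + 324 = 2592
Divide through by 2592 to get (x + 1)²/81 + (y - 2)²/32 = 1.
Ellipse, center (-1, 2), major axis horizontal; a² = 81, b² = 32.
c² = a² - b² = 81 - 32 = 49, so c = 7.
Foci lie on the horizontal axis through the center: (h ± c, k).

(-8, 2) and (6, 2)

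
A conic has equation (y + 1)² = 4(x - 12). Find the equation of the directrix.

Vertex (12, -1); 4p = 4 so p = 1. Opens right.
Directrix is the vertical line x = h − p = 12 − (1) = 11.

x = 11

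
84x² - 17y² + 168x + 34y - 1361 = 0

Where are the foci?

Collect terms: 84(x² + 2x) -17(y² - 2y) = 1361
Complete the square: 84(x + 1)² -17(y - 1)² = 1361 + 84 - 17 = 1428
Dividing both sides by 1428: (x + 1)²/17 - (y - 1)²/84 = 1
Hyperbola, center (-1, 1), transverse axis horizontal; a² = 17, b² = 84.
c² = a² + b² = 17 + 84 = 101, so c = √101.
Foci lie on the horizontal axis through the center: (h ± c, k).

(-1 - √101, 1) and (-1 + √101, 1)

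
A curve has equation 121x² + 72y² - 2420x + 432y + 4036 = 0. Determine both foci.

(10, -10) and (10, 4)

121(x² - 20x) + 72(y² + 6y) = -4036
Complete the square: 121(x - 10)² + 72(y + 3)² = -4036 + 12100 + 648 = 8712
Dividing both sides by 8712: (x - 10)²/72 + (y + 3)²/121 = 1
Ellipse, center (10, -3), major axis vertical; a² = 121, b² = 72.
c² = a² - b² = 121 - 72 = 49, so c = 7.
Foci lie on the vertical axis through the center: (h, k ± c).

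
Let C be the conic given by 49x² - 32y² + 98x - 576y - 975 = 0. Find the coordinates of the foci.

49(x² + 2x) -32(y² + 18y) = 975
Complete the square in x and y: 49(x + 1)² -32(y + 9)² = 975 + 49 - 2592 = -1568
Dividing both sides by -1568: (y + 9)²/49 - (x + 1)²/32 = 1
Hyperbola, center (-1, -9), transverse axis vertical; a² = 49, b² = 32.
c² = a² + b² = 49 + 32 = 81, so c = 9.
Foci lie on the vertical axis through the center: (h, k ± c).

(-1, -18) and (-1, 0)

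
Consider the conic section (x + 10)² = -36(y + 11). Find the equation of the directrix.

Vertex (-10, -11); 4p = -36 so p = -9. Opens down.
Directrix is the horizontal line y = k − p = -11 − (-9) = -2.

y = -2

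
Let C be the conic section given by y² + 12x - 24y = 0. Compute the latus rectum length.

12

Only y is squared. Complete the square in y: (y - 12)² = -12(x - 12).
Vertex (12, 12); 4p = -12 so p = -3. Opens left.
Latus rectum length = |4p| = 12.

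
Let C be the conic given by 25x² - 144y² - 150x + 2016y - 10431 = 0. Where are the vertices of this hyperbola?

(-9, 7) and (15, 7)

Group the x- and y-terms: 25(x² - 6x) -144(y² - 14y) = 10431
Complete the square in x and y: 25(x - 3)² -144(y - 7)² = 10431 + 225 - 7056 = 3600
Divide by 3600: (x - 3)²/144 - (y - 7)²/25 = 1
Hyperbola, center (3, 7), transverse axis horizontal; a² = 144, b² = 25.
a = 12. Vertices at (h ± a, k).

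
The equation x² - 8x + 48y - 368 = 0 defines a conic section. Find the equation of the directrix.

Only x is squared. Complete the square in x: (x - 4)² = -48(y - 8).
Vertex (4, 8); 4p = -48 so p = -12. Opens down.
Directrix is the horizontal line y = k − p = 8 − (-12) = 20.

y = 20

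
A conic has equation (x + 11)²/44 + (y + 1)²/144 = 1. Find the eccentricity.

Center (-11, -1). The larger denominator 144 sits under the y-term, so the major axis is vertical; a² = 144, b² = 44.
c² = a² - b² = 100, so c = 10.
e = c/a = 10/12 = 5/6.

e = 5/6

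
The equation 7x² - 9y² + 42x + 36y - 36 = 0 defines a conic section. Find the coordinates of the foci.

Group the x- and y-terms: 7(x² + 6x) -9(y² - 4y) = 36
Complete the square in x and y: 7(x + 3)² -9(y - 2)² = 36 + 63 - 36 = 63
Divide through by 63 to get (x + 3)²/9 - (y - 2)²/7 = 1.
Hyperbola, center (-3, 2), transverse axis horizontal; a² = 9, b² = 7.
c² = a² + b² = 9 + 7 = 16, so c = 4.
Foci lie on the horizontal axis through the center: (h ± c, k).

(-7, 2) and (1, 2)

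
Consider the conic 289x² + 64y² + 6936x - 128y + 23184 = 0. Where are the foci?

Rearranging, 289(x² + 24x) + 64(y² - 2y) = -23184.
Complete the square in x and y: 289(x + 12)² + 64(y - 1)² = -23184 + 41616 + 64 = 18496
Divide by 18496: (x + 12)²/64 + (y - 1)²/289 = 1
Ellipse, center (-12, 1), major axis vertical; a² = 289, b² = 64.
c² = a² - b² = 289 - 64 = 225, so c = 15.
Foci lie on the vertical axis through the center: (h, k ± c).

(-12, -14) and (-12, 16)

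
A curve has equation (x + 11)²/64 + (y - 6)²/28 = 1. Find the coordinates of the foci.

Center (-11, 6). The larger denominator 64 sits under the x-term, so the major axis is horizontal; a² = 64, b² = 28.
c² = a² - b² = 64 - 28 = 36, so c = 6.
Foci lie on the horizontal axis through the center: (h ± c, k).

(-17, 6) and (-5, 6)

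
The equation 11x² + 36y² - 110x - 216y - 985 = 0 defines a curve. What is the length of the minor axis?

4√11

11(x² - 10x) + 36(y² - 6y) = 985
Complete the square in x and y: 11(x - 5)² + 36(y - 3)² = 985 + 275 + 324 = 1584
Divide by 1584: (x - 5)²/144 + (y - 3)²/44 = 1
Ellipse, center (5, 3), major axis horizontal; a² = 144, b² = 44.
b² = 44 so b = 2√11; the minor axis has length 2b = 4√11.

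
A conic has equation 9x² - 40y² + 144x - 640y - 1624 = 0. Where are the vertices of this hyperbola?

Collect terms: 9(x² + 16x) -40(y² + 16y) = 1624
Completing the square gives 9(x + 8)² -40(y + 8)² = 1624 + 576 - 2560 = -360.
Dividing both sides by -360: (y + 8)²/9 - (x + 8)²/40 = 1
Hyperbola, center (-8, -8), transverse axis vertical; a² = 9, b² = 40.
a = 3. Vertices at (h, k ± a).

(-8, -11) and (-8, -5)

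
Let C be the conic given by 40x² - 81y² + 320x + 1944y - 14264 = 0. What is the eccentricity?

40(x² + 8x) -81(y² - 24y) = 14264
Completing the square gives 40(x + 4)² -81(y - 12)² = 14264 + 640 - 11664 = 3240.
Divide through by 3240 to get (x + 4)²/81 - (y - 12)²/40 = 1.
Hyperbola, center (-4, 12), transverse axis horizontal; a² = 81, b² = 40.
c² = a² + b² = 121, so c = 11.
e = c/a = 11/9.

e = 11/9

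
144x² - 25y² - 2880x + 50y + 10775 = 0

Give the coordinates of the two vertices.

(5, 1) and (15, 1)

144(x² - 20x) -25(y² - 2y) = -10775
Complete the square in x and y: 144(x - 10)² -25(y - 1)² = -10775 + 14400 - 25 = 3600
Divide through by 3600 to get (x - 10)²/25 - (y - 1)²/144 = 1.
Hyperbola, center (10, 1), transverse axis horizontal; a² = 25, b² = 144.
a = 5. Vertices at (h ± a, k).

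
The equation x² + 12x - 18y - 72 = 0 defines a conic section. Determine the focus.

Only x is squared. Complete the square in x: (x + 6)² = 18(y + 6).
Vertex (-6, -6); 4p = 18 so p = 9/2. Opens up.
Focus is p units from the vertex along the axis: (h, k + p).

(-6, -3/2)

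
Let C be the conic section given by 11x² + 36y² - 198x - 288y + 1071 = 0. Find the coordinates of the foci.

(4, 4) and (14, 4)

Collect terms: 11(x² - 18x) + 36(y² - 8y) = -1071
11(x - 9)² + 36(y - 4)² = -1071 + 891 + 576 = 396
Divide through by 396 to get (x - 9)²/36 + (y - 4)²/11 = 1.
Ellipse, center (9, 4), major axis horizontal; a² = 36, b² = 11.
c² = a² - b² = 36 - 11 = 25, so c = 5.
Foci lie on the horizontal axis through the center: (h ± c, k).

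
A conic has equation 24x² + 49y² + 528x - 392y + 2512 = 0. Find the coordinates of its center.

24(x² + 22x) + 49(y² - 8y) = -2512
Completing the square gives 24(x + 11)² + 49(y - 4)² = -2512 + 2904 + 784 = 1176.
Divide through by 1176 to get (x + 11)²/49 + (y - 4)²/24 = 1.
Ellipse with center (-11, 4).

(-11, 4)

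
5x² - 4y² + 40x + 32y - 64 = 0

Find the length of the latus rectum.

Rearranging, 5(x² + 8x) -4(y² - 8y) = 64.
Complete the square in x and y: 5(x + 4)² -4(y - 4)² = 64 + 80 - 64 = 80
Divide through by 80 to get (x + 4)²/16 - (y - 4)²/20 = 1.
Hyperbola, center (-4, 4), transverse axis horizontal; a² = 16, b² = 20.
Latus rectum length = 2b²/a = 2·20/4 = 10.

10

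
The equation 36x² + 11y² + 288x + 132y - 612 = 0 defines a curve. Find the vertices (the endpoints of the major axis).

(-4, -18) and (-4, 6)

Group the x- and y-terms: 36(x² + 8x) + 11(y² + 12y) = 612
Completing the square gives 36(x + 4)² + 11(y + 6)² = 612 + 576 + 396 = 1584.
Divide by 1584: (x + 4)²/44 + (y + 6)²/144 = 1
Ellipse, center (-4, -6), major axis vertical; a² = 144, b² = 44.
a = 12. Vertices at (h, k ± a).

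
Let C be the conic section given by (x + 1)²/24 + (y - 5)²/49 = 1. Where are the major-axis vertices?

Center (-1, 5). The larger denominator 49 sits under the y-term, so the major axis is vertical; a² = 49, b² = 24.
a = 7. Vertices at (h, k ± a).

(-1, -2) and (-1, 12)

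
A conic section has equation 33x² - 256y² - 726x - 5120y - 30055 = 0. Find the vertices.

33(x² - 22x) -256(y² + 20y) = 30055
Complete the square: 33(x - 11)² -256(y + 10)² = 30055 + 3993 - 25600 = 8448
Dividing both sides by 8448: (x - 11)²/256 - (y + 10)²/33 = 1
Hyperbola, center (11, -10), transverse axis horizontal; a² = 256, b² = 33.
a = 16. Vertices at (h ± a, k).

(-5, -10) and (27, -10)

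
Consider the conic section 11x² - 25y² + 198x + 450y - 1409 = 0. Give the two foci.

(-15, 9) and (-3, 9)

Group: 11(x² + 18x) -25(y² - 18y) = 1409
11(x + 9)² -25(y - 9)² = 1409 + 891 - 2025 = 275
Dividing both sides by 275: (x + 9)²/25 - (y - 9)²/11 = 1
Hyperbola, center (-9, 9), transverse axis horizontal; a² = 25, b² = 11.
c² = a² + b² = 25 + 11 = 36, so c = 6.
Foci lie on the horizontal axis through the center: (h ± c, k).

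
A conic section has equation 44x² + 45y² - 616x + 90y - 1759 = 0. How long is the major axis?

6√10

Rearranging, 44(x² - 14x) + 45(y² + 2y) = 1759.
44(x - 7)² + 45(y + 1)² = 1759 + 2156 + 45 = 3960
Divide by 3960: (x - 7)²/90 + (y + 1)²/88 = 1
Ellipse, center (7, -1), major axis horizontal; a² = 90, b² = 88.
a² = 90 so a = 3√10; the major axis has length 2a = 6√10.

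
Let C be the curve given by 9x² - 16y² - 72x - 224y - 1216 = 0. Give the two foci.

Rearranging, 9(x² - 8x) -16(y² + 14y) = 1216.
9(x - 4)² -16(y + 7)² = 1216 + 144 - 784 = 576
Divide by 576: (x - 4)²/64 - (y + 7)²/36 = 1
Hyperbola, center (4, -7), transverse axis horizontal; a² = 64, b² = 36.
c² = a² + b² = 64 + 36 = 100, so c = 10.
Foci lie on the horizontal axis through the center: (h ± c, k).

(-6, -7) and (14, -7)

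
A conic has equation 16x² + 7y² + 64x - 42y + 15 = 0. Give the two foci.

Rearranging, 16(x² + 4x) + 7(y² - 6y) = -15.
Complete the square: 16(x + 2)² + 7(y - 3)² = -15 + 64 + 63 = 112
Divide by 112: (x + 2)²/7 + (y - 3)²/16 = 1
Ellipse, center (-2, 3), major axis vertical; a² = 16, b² = 7.
c² = a² - b² = 16 - 7 = 9, so c = 3.
Foci lie on the vertical axis through the center: (h, k ± c).

(-2, 0) and (-2, 6)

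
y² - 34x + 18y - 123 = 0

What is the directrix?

x = -29/2

Only y is squared. Complete the square in y: (y + 9)² = 34(x + 6).
Vertex (-6, -9); 4p = 34 so p = 17/2. Opens right.
Directrix is the vertical line x = h − p = -6 − (17/2) = -29/2.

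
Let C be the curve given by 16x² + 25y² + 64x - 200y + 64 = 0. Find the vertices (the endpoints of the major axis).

(-7, 4) and (3, 4)

Group the x- and y-terms: 16(x² + 4x) + 25(y² - 8y) = -64
Completing the square gives 16(x + 2)² + 25(y - 4)² = -64 + 64 + 400 = 400.
Divide by 400: (x + 2)²/25 + (y - 4)²/16 = 1
Ellipse, center (-2, 4), major axis horizontal; a² = 25, b² = 16.
a = 5. Vertices at (h ± a, k).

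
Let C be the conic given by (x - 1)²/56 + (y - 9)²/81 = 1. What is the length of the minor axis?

Center (1, 9). The larger denominator 81 sits under the y-term, so the major axis is vertical; a² = 81, b² = 56.
b² = 56 so b = 2√14; the minor axis has length 2b = 4√14.

4√14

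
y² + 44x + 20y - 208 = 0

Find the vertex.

(7, -10)

Only y is squared. Complete the square in y: (y + 10)² = -44(x - 7).
Vertex (7, -10); 4p = -44 so p = -11. Opens left.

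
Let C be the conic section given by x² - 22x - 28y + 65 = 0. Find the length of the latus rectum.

Only x is squared. Complete the square in x: (x - 11)² = 28(y + 2).
Vertex (11, -2); 4p = 28 so p = 7. Opens up.
Latus rectum length = |4p| = 28.

28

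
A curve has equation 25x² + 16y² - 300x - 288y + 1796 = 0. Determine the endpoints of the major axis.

(6, 4) and (6, 14)

Rearranging, 25(x² - 12x) + 16(y² - 18y) = -1796.
Complete the square: 25(x - 6)² + 16(y - 9)² = -1796 + 900 + 1296 = 400
Divide by 400: (x - 6)²/16 + (y - 9)²/25 = 1
Ellipse, center (6, 9), major axis vertical; a² = 25, b² = 16.
a = 5. Vertices at (h, k ± a).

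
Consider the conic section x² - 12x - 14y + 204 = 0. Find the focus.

Only x is squared. Complete the square in x: (x - 6)² = 14(y - 12).
Vertex (6, 12); 4p = 14 so p = 7/2. Opens up.
Focus is p units from the vertex along the axis: (h, k + p).

(6, 31/2)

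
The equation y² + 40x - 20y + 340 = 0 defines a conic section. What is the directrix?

x = 4

Only y is squared. Complete the square in y: (y - 10)² = -40(x + 6).
Vertex (-6, 10); 4p = -40 so p = -10. Opens left.
Directrix is the vertical line x = h − p = -6 − (-10) = 4.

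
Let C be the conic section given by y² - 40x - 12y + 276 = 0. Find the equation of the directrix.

Only y is squared. Complete the square in y: (y - 6)² = 40(x - 6).
Vertex (6, 6); 4p = 40 so p = 10. Opens right.
Directrix is the vertical line x = h − p = 6 − (10) = -4.

x = -4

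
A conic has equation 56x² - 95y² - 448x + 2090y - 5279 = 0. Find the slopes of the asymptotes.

Group the x- and y-terms: 56(x² - 8x) -95(y² - 22y) = 5279
Complete the square: 56(x - 4)² -95(y - 11)² = 5279 + 896 - 11495 = -5320
Divide through by -5320 to get (y - 11)²/56 - (x - 4)²/95 = 1.
Hyperbola, center (4, 11), transverse axis vertical; a² = 56, b² = 95.
For a vertical hyperbola the asymptotes have slope ±a/b.
Here that is ±2√14/√95 = ±2√1330/95.

2√1330/95 and -2√1330/95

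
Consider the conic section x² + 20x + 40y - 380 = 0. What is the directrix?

Only x is squared. Complete the square in x: (x + 10)² = -40(y - 12).
Vertex (-10, 12); 4p = -40 so p = -10. Opens down.
Directrix is the horizontal line y = k − p = 12 − (-10) = 22.

y = 22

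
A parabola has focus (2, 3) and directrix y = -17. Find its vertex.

(2, -7)

The vertex is the midpoint between the focus and the directrix along the axis of symmetry.
Axis is vertical (directrix is horizontal). Vertex y-coordinate = (3 + (-17))/2 = -7; x-coordinate = 2.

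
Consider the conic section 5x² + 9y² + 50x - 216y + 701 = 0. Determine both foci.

Group the x- and y-terms: 5(x² + 10x) + 9(y² - 24y) = -701
Complete the square: 5(x + 5)² + 9(y - 12)² = -701 + 125 + 1296 = 720
Dividing both sides by 720: (x + 5)²/144 + (y - 12)²/80 = 1
Ellipse, center (-5, 12), major axis horizontal; a² = 144, b² = 80.
c² = a² - b² = 144 - 80 = 64, so c = 8.
Foci lie on the horizontal axis through the center: (h ± c, k).

(-13, 12) and (3, 12)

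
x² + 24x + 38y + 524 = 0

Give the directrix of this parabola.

y = -1/2

Only x is squared. Complete the square in x: (x + 12)² = -38(y + 10).
Vertex (-12, -10); 4p = -38 so p = -19/2. Opens down.
Directrix is the horizontal line y = k − p = -10 − (-19/2) = -1/2.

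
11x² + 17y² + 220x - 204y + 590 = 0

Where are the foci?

(-16, 6) and (-4, 6)

11(x² + 20x) + 17(y² - 12y) = -590
Complete the square: 11(x + 10)² + 17(y - 6)² = -590 + 1100 + 612 = 1122
Divide by 1122: (x + 10)²/102 + (y - 6)²/66 = 1
Ellipse, center (-10, 6), major axis horizontal; a² = 102, b² = 66.
c² = a² - b² = 102 - 66 = 36, so c = 6.
Foci lie on the horizontal axis through the center: (h ± c, k).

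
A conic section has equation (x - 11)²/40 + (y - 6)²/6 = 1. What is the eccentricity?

Center (11, 6). The larger denominator 40 sits under the x-term, so the major axis is horizontal; a² = 40, b² = 6.
c² = a² - b² = 34, so c = √34.
e = c/a = √34/2√10 = √85/10.

e = √85/10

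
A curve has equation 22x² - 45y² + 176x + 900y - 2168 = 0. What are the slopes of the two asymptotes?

22(x² + 8x) -45(y² - 20y) = 2168
Complete the square: 22(x + 4)² -45(y - 10)² = 2168 + 352 - 4500 = -1980
Divide by -1980: (y - 10)²/44 - (x + 4)²/90 = 1
Hyperbola, center (-4, 10), transverse axis vertical; a² = 44, b² = 90.
For a vertical hyperbola the asymptotes have slope ±a/b.
Here that is ±2√11/3√10 = ±√110/15.

√110/15 and -√110/15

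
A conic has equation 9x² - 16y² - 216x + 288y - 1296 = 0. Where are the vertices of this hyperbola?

(0, 9) and (24, 9)

9(x² - 24x) -16(y² - 18y) = 1296
Completing the square gives 9(x - 12)² -16(y - 9)² = 1296 + 1296 - 1296 = 1296.
Divide by 1296: (x - 12)²/144 - (y - 9)²/81 = 1
Hyperbola, center (12, 9), transverse axis horizontal; a² = 144, b² = 81.
a = 12. Vertices at (h ± a, k).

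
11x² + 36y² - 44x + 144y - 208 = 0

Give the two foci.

Group the x- and y-terms: 11(x² - 4x) + 36(y² + 4y) = 208
Complete the square in x and y: 11(x - 2)² + 36(y + 2)² = 208 + 44 + 144 = 396
Divide through by 396 to get (x - 2)²/36 + (y + 2)²/11 = 1.
Ellipse, center (2, -2), major axis horizontal; a² = 36, b² = 11.
c² = a² - b² = 36 - 11 = 25, so c = 5.
Foci lie on the horizontal axis through the center: (h ± c, k).

(-3, -2) and (7, -2)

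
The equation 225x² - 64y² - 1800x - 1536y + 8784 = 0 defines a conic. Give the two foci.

Rearranging, 225(x² - 8x) -64(y² + 24y) = -8784.
225(x - 4)² -64(y + 12)² = -8784 + 3600 - 9216 = -14400
Divide through by -14400 to get (y + 12)²/225 - (x - 4)²/64 = 1.
Hyperbola, center (4, -12), transverse axis vertical; a² = 225, b² = 64.
c² = a² + b² = 225 + 64 = 289, so c = 17.
Foci lie on the vertical axis through the center: (h, k ± c).

(4, -29) and (4, 5)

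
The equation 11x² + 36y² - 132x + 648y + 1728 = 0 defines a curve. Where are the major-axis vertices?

(-6, -9) and (18, -9)

Collect terms: 11(x² - 12x) + 36(y² + 18y) = -1728
Complete the square: 11(x - 6)² + 36(y + 9)² = -1728 + 396 + 2916 = 1584
Dividing both sides by 1584: (x - 6)²/144 + (y + 9)²/44 = 1
Ellipse, center (6, -9), major axis horizontal; a² = 144, b² = 44.
a = 12. Vertices at (h ± a, k).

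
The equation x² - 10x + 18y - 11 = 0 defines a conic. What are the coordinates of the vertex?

Only x is squared. Complete the square in x: (x - 5)² = -18(y - 2).
Vertex (5, 2); 4p = -18 so p = -9/2. Opens down.

(5, 2)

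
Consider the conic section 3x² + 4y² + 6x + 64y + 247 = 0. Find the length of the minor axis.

2√3

Group: 3(x² + 2x) + 4(y² + 16y) = -247
Completing the square gives 3(x + 1)² + 4(y + 8)² = -247 + 3 + 256 = 12.
Divide through by 12 to get (x + 1)²/4 + (y + 8)²/3 = 1.
Ellipse, center (-1, -8), major axis horizontal; a² = 4, b² = 3.
b² = 3 so b = √3; the minor axis has length 2b = 2√3.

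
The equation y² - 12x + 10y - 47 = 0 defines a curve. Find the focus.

(-3, -5)

Only y is squared. Complete the square in y: (y + 5)² = 12(x + 6).
Vertex (-6, -5); 4p = 12 so p = 3. Opens right.
Focus is p units from the vertex along the axis: (h + p, k).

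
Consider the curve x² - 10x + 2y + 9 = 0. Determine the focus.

Only x is squared. Complete the square in x: (x - 5)² = -2(y - 8).
Vertex (5, 8); 4p = -2 so p = -1/2. Opens down.
Focus is p units from the vertex along the axis: (h, k + p).

(5, 15/2)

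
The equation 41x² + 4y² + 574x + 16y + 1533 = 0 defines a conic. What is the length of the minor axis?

Rearranging, 41(x² + 14x) + 4(y² + 4y) = -1533.
41(x + 7)² + 4(y + 2)² = -1533 + 2009 + 16 = 492
Divide by 492: (x + 7)²/12 + (y + 2)²/123 = 1
Ellipse, center (-7, -2), major axis vertical; a² = 123, b² = 12.
b² = 12 so b = 2√3; the minor axis has length 2b = 4√3.

4√3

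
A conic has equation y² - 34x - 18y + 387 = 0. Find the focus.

(35/2, 9)

Only y is squared. Complete the square in y: (y - 9)² = 34(x - 9).
Vertex (9, 9); 4p = 34 so p = 17/2. Opens right.
Focus is p units from the vertex along the axis: (h + p, k).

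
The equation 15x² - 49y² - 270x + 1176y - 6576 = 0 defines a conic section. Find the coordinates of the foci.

(1, 12) and (17, 12)

Collect terms: 15(x² - 18x) -49(y² - 24y) = 6576
Complete the square in x and y: 15(x - 9)² -49(y - 12)² = 6576 + 1215 - 7056 = 735
Divide by 735: (x - 9)²/49 - (y - 12)²/15 = 1
Hyperbola, center (9, 12), transverse axis horizontal; a² = 49, b² = 15.
c² = a² + b² = 49 + 15 = 64, so c = 8.
Foci lie on the horizontal axis through the center: (h ± c, k).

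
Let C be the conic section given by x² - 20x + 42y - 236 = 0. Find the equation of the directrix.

Only x is squared. Complete the square in x: (x - 10)² = -42(y - 8).
Vertex (10, 8); 4p = -42 so p = -21/2. Opens down.
Directrix is the horizontal line y = k − p = 8 − (-21/2) = 37/2.

y = 37/2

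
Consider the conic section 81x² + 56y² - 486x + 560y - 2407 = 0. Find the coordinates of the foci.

(3, -10) and (3, 0)

81(x² - 6x) + 56(y² + 10y) = 2407
Complete the square: 81(x - 3)² + 56(y + 5)² = 2407 + 729 + 1400 = 4536
Divide by 4536: (x - 3)²/56 + (y + 5)²/81 = 1
Ellipse, center (3, -5), major axis vertical; a² = 81, b² = 56.
c² = a² - b² = 81 - 56 = 25, so c = 5.
Foci lie on the vertical axis through the center: (h, k ± c).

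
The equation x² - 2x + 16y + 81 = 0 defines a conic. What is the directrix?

Only x is squared. Complete the square in x: (x - 1)² = -16(y + 5).
Vertex (1, -5); 4p = -16 so p = -4. Opens down.
Directrix is the horizontal line y = k − p = -5 − (-4) = -1.

y = -1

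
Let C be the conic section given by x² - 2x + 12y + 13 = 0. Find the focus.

(1, -4)

Only x is squared. Complete the square in x: (x - 1)² = -12(y + 1).
Vertex (1, -1); 4p = -12 so p = -3. Opens down.
Focus is p units from the vertex along the axis: (h, k + p).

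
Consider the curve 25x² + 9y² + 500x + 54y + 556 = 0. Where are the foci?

25(x² + 20x) + 9(y² + 6y) = -556
Complete the square: 25(x + 10)² + 9(y + 3)² = -556 + 2500 + 81 = 2025
Dividing both sides by 2025: (x + 10)²/81 + (y + 3)²/225 = 1
Ellipse, center (-10, -3), major axis vertical; a² = 225, b² = 81.
c² = a² - b² = 225 - 81 = 144, so c = 12.
Foci lie on the vertical axis through the center: (h, k ± c).

(-10, -15) and (-10, 9)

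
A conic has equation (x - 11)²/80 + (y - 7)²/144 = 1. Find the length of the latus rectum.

Center (11, 7). The larger denominator 144 sits under the y-term, so the major axis is vertical; a² = 144, b² = 80.
Latus rectum length = 2b²/a = 2·80/12 = 40/3.

40/3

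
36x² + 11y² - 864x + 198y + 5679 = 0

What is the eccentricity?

e = 5/6

36(x² - 24x) + 11(y² + 18y) = -5679
Complete the square in x and y: 36(x - 12)² + 11(y + 9)² = -5679 + 5184 + 891 = 396
Divide through by 396 to get (x - 12)²/11 + (y + 9)²/36 = 1.
Ellipse, center (12, -9), major axis vertical; a² = 36, b² = 11.
c² = a² - b² = 25, so c = 5.
e = c/a = 5/6.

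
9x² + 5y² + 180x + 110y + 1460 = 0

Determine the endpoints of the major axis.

Rearranging, 9(x² + 20x) + 5(y² + 22y) = -1460.
Complete the square in x and y: 9(x + 10)² + 5(y + 11)² = -1460 + 900 + 605 = 45
Divide by 45: (x + 10)²/5 + (y + 11)²/9 = 1
Ellipse, center (-10, -11), major axis vertical; a² = 9, b² = 5.
a = 3. Vertices at (h, k ± a).

(-10, -14) and (-10, -8)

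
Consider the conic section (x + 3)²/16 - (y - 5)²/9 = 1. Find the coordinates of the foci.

Center (-3, 5). The positive term is the x-term, so the transverse axis is horizontal; a² = 16, b² = 9.
c² = a² + b² = 16 + 9 = 25, so c = 5.
Foci lie on the horizontal axis through the center: (h ± c, k).

(-8, 5) and (2, 5)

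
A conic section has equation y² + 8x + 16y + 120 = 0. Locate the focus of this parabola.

(-9, -8)

Only y is squared. Complete the square in y: (y + 8)² = -8(x + 7).
Vertex (-7, -8); 4p = -8 so p = -2. Opens left.
Focus is p units from the vertex along the axis: (h + p, k).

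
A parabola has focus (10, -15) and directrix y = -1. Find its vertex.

(10, -8)

The vertex is the midpoint between the focus and the directrix along the axis of symmetry.
Axis is vertical (directrix is horizontal). Vertex y-coordinate = (-15 + (-1))/2 = -8; x-coordinate = 10.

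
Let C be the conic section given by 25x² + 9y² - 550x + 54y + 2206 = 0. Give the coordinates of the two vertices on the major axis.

25(x² - 22x) + 9(y² + 6y) = -2206
25(x - 11)² + 9(y + 3)² = -2206 + 3025 + 81 = 900
Dividing both sides by 900: (x - 11)²/36 + (y + 3)²/100 = 1
Ellipse, center (11, -3), major axis vertical; a² = 100, b² = 36.
a = 10. Vertices at (h, k ± a).

(11, -13) and (11, 7)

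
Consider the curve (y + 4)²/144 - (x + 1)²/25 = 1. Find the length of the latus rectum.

25/6

Center (-1, -4). The positive term is the y-term, so the transverse axis is vertical; a² = 144, b² = 25.
Latus rectum length = 2b²/a = 2·25/12 = 25/6.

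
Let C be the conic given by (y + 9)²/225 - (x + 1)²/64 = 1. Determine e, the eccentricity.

e = 17/15

Center (-1, -9). The positive term is the y-term, so the transverse axis is vertical; a² = 225, b² = 64.
c² = a² + b² = 289, so c = 17.
e = c/a = 17/15.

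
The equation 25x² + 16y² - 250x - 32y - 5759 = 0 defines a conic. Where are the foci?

(5, -11) and (5, 13)

Rearranging, 25(x² - 10x) + 16(y² - 2y) = 5759.
Completing the square gives 25(x - 5)² + 16(y - 1)² = 5759 + 625 + 16 = 6400.
Divide through by 6400 to get (x - 5)²/256 + (y - 1)²/400 = 1.
Ellipse, center (5, 1), major axis vertical; a² = 400, b² = 256.
c² = a² - b² = 400 - 256 = 144, so c = 12.
Foci lie on the vertical axis through the center: (h, k ± c).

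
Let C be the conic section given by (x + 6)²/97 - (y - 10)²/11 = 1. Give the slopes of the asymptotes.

Center (-6, 10). The positive term is the x-term, so the transverse axis is horizontal; a² = 97, b² = 11.
For a horizontal hyperbola the asymptotes have slope ±b/a.
Here that is ±√11/√97 = ±√1067/97.

√1067/97 and -√1067/97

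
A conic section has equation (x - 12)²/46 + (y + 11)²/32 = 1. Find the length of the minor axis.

Center (12, -11). The larger denominator 46 sits under the x-term, so the major axis is horizontal; a² = 46, b² = 32.
b² = 32 so b = 4√2; the minor axis has length 2b = 8√2.

8√2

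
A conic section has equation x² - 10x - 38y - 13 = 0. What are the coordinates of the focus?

Only x is squared. Complete the square in x: (x - 5)² = 38(y + 1).
Vertex (5, -1); 4p = 38 so p = 19/2. Opens up.
Focus is p units from the vertex along the axis: (h, k + p).

(5, 17/2)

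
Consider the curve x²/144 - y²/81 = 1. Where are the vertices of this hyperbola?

(-12, 0) and (12, 0)

Center (0, 0). The positive term is the x-term, so the transverse axis is horizontal; a² = 144, b² = 81.
a = 12. Vertices at (h ± a, k).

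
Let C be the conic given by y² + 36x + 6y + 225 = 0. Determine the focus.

Only y is squared. Complete the square in y: (y + 3)² = -36(x + 6).
Vertex (-6, -3); 4p = -36 so p = -9. Opens left.
Focus is p units from the vertex along the axis: (h + p, k).

(-15, -3)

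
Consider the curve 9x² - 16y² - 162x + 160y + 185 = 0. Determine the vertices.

9(x² - 18x) -16(y² - 10y) = -185
9(x - 9)² -16(y - 5)² = -185 + 729 - 400 = 144
Divide through by 144 to get (x - 9)²/16 - (y - 5)²/9 = 1.
Hyperbola, center (9, 5), transverse axis horizontal; a² = 16, b² = 9.
a = 4. Vertices at (h ± a, k).

(5, 5) and (13, 5)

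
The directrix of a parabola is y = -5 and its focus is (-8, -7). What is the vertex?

The vertex is the midpoint between the focus and the directrix along the axis of symmetry.
Axis is vertical (directrix is horizontal). Vertex y-coordinate = (-7 + (-5))/2 = -6; x-coordinate = -8.

(-8, -6)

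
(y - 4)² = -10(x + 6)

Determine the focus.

Vertex (-6, 4); 4p = -10 so p = -5/2. Opens left.
Focus is p units from the vertex along the axis: (h + p, k).

(-17/2, 4)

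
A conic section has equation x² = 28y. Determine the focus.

Vertex (0, 0); 4p = 28 so p = 7. Opens up.
Focus is p units from the vertex along the axis: (h, k + p).

(0, 7)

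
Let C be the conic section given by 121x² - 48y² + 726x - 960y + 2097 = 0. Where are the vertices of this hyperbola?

(-3, -21) and (-3, 1)

Collect terms: 121(x² + 6x) -48(y² + 20y) = -2097
Completing the square gives 121(x + 3)² -48(y + 10)² = -2097 + 1089 - 4800 = -5808.
Divide by -5808: (y + 10)²/121 - (x + 3)²/48 = 1
Hyperbola, center (-3, -10), transverse axis vertical; a² = 121, b² = 48.
a = 11. Vertices at (h, k ± a).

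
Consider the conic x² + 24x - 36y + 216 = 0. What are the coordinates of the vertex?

(-12, 2)

Only x is squared. Complete the square in x: (x + 12)² = 36(y - 2).
Vertex (-12, 2); 4p = 36 so p = 9. Opens up.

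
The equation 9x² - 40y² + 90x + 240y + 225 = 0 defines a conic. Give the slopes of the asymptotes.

3√10/20 and -3√10/20

Rearranging, 9(x² + 10x) -40(y² - 6y) = -225.
Complete the square: 9(x + 5)² -40(y - 3)² = -225 + 225 - 360 = -360
Dividing both sides by -360: (y - 3)²/9 - (x + 5)²/40 = 1
Hyperbola, center (-5, 3), transverse axis vertical; a² = 9, b² = 40.
For a vertical hyperbola the asymptotes have slope ±a/b.
Here that is ±3/2√10 = ±3√10/20.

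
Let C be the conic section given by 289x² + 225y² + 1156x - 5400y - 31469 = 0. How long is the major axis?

Collect terms: 289(x² + 4x) + 225(y² - 24y) = 31469
Complete the square: 289(x + 2)² + 225(y - 12)² = 31469 + 1156 + 32400 = 65025
Dividing both sides by 65025: (x + 2)²/225 + (y - 12)²/289 = 1
Ellipse, center (-2, 12), major axis vertical; a² = 289, b² = 225.
a² = 289 so a = 17; the major axis has length 2a = 34.

34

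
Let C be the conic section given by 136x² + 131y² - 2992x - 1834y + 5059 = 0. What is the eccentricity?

Group the x- and y-terms: 136(x² - 22x) + 131(y² - 14y) = -5059
Completing the square gives 136(x - 11)² + 131(y - 7)² = -5059 + 16456 + 6419 = 17816.
Divide by 17816: (x - 11)²/131 + (y - 7)²/136 = 1
Ellipse, center (11, 7), major axis vertical; a² = 136, b² = 131.
c² = a² - b² = 5, so c = √5.
e = c/a = √5/2√34 = √170/68.

e = √170/68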